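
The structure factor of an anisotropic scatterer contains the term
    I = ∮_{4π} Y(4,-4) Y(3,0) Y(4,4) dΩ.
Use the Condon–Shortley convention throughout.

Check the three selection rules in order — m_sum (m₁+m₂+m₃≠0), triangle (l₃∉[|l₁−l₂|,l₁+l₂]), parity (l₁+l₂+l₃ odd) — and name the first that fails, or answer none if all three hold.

Σmᵢ = 0  ✓
l₃∈[|l₁−l₂|,l₁+l₂]=[1,7], have l₃=4  ✓
Σlᵢ = 11 ⇒ odd  ✗

parity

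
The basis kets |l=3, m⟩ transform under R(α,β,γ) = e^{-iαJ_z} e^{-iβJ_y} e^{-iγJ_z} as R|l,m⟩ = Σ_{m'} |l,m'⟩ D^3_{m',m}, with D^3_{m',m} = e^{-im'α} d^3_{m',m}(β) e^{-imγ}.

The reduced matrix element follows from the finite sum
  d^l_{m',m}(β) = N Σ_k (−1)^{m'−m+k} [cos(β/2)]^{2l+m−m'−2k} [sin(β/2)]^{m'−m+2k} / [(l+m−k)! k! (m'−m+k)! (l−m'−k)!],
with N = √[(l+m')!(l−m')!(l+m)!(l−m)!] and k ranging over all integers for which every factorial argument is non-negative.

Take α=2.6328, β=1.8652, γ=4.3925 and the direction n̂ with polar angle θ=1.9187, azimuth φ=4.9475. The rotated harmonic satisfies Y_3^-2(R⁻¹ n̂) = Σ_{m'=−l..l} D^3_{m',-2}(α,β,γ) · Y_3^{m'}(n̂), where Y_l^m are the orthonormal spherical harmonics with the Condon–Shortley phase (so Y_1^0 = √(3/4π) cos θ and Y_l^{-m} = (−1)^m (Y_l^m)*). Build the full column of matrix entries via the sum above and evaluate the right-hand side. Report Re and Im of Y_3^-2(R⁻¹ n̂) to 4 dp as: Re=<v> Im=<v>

Need the full column D^3_{m',-2} for m'=−3..3 at α=2.6328, β=1.8652, γ=4.3925.
cos(β/2)=0.595748, sin(β/2)=0.803172
d^3_{-3,-2}: single k=1 term ⇒ +0.147637;  D = -0.082796-0.122236i
d^3_{-2,-2}: k∈[0..1] ⇒ +0.044707 -0.406290 = -0.361583;  D = -0.031262-0.360229i
d^3_{-1,-2}: k∈[0..1] ⇒ -0.190599 +0.692855 = +0.502256;  D = +0.205820-0.458147i
d^3_{0,-2}: k∈[0..1] ⇒ +0.445069 -0.808945 = -0.363876;  D = +0.291912-0.217240i
d^3_{1,-2}: k∈[0..1] ⇒ -0.692855 +0.629657 = -0.063198;  D = -0.062656+0.008254i
d^3_{2,-2}: k∈[0..1] ⇒ +0.738462 -0.268442 = +0.470020;  D = -0.436872-0.173383i
d^3_{3,-2}: single k=0 term ⇒ -0.487730;  D = -0.308270-0.377956i
Y_3^{m'}(θ=1.9187,φ=4.9475) and Σ D·Y over m':
  (-0.0828-0.1222i)·(-0.2247-0.2639i)  (-0.0313-0.3602i)·(+0.2745-0.1395i)  (+0.2058-0.4581i)·(-0.0296-0.1238i)  (+0.2919-0.2172i)·(+0.3077+0.0000i)  (-0.0627+0.0083i)·(+0.0296-0.1238i)  (-0.4369-0.1734i)·(+0.2745+0.1395i)  (-0.3083-0.3780i)·(+0.2247-0.2639i)
Y_3^-2(R⁻¹ n̂) = -0.311058-0.228065i

Re=-0.3111 Im=-0.2281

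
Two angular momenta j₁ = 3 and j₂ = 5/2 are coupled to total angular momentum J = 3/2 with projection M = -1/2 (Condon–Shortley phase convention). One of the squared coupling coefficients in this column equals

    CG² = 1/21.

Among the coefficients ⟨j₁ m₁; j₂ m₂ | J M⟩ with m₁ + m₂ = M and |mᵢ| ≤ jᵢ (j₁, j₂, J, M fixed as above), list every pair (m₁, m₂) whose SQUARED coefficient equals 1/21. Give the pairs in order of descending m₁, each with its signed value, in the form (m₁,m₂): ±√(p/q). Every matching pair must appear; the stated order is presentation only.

(-2,3/2): −√(1/21)

Admissible pairs with m₁+m₂ = M = -1/2: (-3,5/2), (-2,3/2), (-1,1/2), (0,-1/2), (1,-3/2), (2,-5/2)
  (m₁,m₂)=(2,-5/2): CG² = 5/21, CG = +√(5/21)
  (m₁,m₂)=(1,-3/2): CG² = 7/30, CG = −√(7/30)
  (m₁,m₂)=(0,-1/2): CG² = 4/35, CG = +√(4/35)
  (m₁,m₂)=(-1,1/2): CG² = 1/105, CG = −√(1/105)
  (m₁,m₂)=(-2,3/2): CG² = 1/21, CG = −√(1/21)   ← matches the target
  (m₁,m₂)=(-3,5/2): CG² = 5/14, CG = +√(5/14)
Pairs with CG² = 1/21: (-2,3/2): −√(1/21)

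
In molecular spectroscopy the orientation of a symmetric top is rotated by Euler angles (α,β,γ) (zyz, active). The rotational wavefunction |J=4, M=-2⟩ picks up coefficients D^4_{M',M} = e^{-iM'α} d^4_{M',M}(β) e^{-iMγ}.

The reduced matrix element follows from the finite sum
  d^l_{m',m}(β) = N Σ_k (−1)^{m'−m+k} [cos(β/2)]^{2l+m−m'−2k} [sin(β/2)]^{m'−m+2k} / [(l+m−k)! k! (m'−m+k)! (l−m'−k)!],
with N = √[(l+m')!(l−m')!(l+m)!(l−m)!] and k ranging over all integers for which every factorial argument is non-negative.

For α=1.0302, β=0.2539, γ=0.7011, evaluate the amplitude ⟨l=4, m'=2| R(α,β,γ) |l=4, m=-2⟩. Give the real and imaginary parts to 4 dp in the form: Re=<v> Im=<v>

Split into d^4_{2,-2}(β=0.2539) × two z-phases.
c=cos(0.253900/2)=0.991953, s=sin(0.253900/2)=0.126609; N=√[720·2·2·720]=1440.000000
Admissible k: 0..2 (factorial args all ≥0)
  k=0: (−1)^4·1440.0000/(96)·0.9920^4·0.1266^4 = +0.003732
  k=1: (−1)^5·1440.0000/(120)·0.9920^2·0.1266^6 = -0.000049
  k=2: (−1)^6·1440.0000/(1440)·0.9920^0·0.1266^8 = +0.000000
d^4_{2,-2}(0.2539) = +0.003732 -0.000049 +0.000000 = +0.003683
Phases: e^{-i·(2)·1.0302}=-0.470276-0.882519i, e^{-i·(-2)·0.7011}=+0.167799+0.985821i ⇒ D=+0.002914-0.002253i

Re=0.0029 Im=-0.0023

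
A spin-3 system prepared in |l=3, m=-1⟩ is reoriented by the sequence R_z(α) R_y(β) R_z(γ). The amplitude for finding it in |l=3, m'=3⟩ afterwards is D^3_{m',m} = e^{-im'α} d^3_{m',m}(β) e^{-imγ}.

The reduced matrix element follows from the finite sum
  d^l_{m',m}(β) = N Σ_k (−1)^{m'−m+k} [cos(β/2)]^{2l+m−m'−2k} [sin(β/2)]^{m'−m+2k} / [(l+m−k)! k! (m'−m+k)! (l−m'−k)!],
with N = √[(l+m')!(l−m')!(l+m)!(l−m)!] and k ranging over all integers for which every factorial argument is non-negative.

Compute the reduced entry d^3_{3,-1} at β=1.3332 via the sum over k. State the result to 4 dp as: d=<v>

d=0.3497

d^3_{3,-1}(β=1.3332) via the finite sum:
Half-angle: c=0.785928, s=0.618317. N=√(720·1·2·24)=185.903201
Admissible k: 0..0 (factorial args all ≥0)
  k=0: (−1)^4·185.9032/(48)·0.7859^2·0.6183^4 = +0.349669
d^3_{3,-1}(1.3332) = +0.349669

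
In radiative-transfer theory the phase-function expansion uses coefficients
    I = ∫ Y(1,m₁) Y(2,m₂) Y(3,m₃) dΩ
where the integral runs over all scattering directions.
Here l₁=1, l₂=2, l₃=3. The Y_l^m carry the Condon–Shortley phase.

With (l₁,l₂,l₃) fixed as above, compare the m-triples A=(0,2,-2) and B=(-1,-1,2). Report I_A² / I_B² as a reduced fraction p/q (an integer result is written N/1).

1/2

Shared (l₁,l₂,l₃)=(1,2,3): N and (l;000)² cancel in I_A²/I_B².
A: Δ = 0!·2!·4!/7! = 1/105; Racah Σ t=0..0: t=0:+1/24 = 1/24; ⇒ 3j(1 2 3; 0 2 -2)² = 1/21, sgn -1
B: Δ = 0!·2!·4!/7! = 1/105; Racah Σ t=0..0: t=0:+1/12 = 1/12; ⇒ 3j(1 2 3; -1 -1 2)² = 2/21, sgn -1
I_A²/I_B² = (1/21)/(2/21) = 1/2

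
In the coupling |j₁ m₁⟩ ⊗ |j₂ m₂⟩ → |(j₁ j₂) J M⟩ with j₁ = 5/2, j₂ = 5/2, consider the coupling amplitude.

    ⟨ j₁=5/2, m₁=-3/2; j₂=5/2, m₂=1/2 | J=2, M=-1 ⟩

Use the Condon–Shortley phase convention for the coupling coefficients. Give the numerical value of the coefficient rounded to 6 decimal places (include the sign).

+0.377964

√[5·3!2!2!/8! · 1!4!3!2!1!3!] = √(36/7)
  +(−1)^2/∏(2,1,2,1,0,1)! = 1/4  (running 1/4)
  +(−1)^3/∏(3,0,1,0,1,2)! = -1/12  (running 1/6)
⟨..|..⟩ = √(36/7)·(1/6) = +0.377964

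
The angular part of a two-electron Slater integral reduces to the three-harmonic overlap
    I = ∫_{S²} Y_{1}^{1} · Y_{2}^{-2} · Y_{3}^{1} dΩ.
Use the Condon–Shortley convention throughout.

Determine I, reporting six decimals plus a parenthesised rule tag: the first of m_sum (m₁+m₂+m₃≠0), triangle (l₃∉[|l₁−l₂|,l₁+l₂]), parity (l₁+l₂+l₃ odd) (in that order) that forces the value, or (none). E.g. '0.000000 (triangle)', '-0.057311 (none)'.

-0.082589 (none)

Checks pass: Σm=0; 6 even; l₃=3∈[1,3].
(2·1+1)(2·2+1)(2·3+1) = 105
Δ: 0! 2! 4! / 7! → 1/105
sum: t=0:+1/4 = 1/4
3j²(1 2 3; 0 0 0) = Δ·Π!·Σ² = 3/35  (sign -1)
sum: t=0:+1/48 = 1/48
3j²(1 2 3; 1 -2 1) = Δ·Π!·Σ² = 1/105  (sign +1)
combine: 4πI² = 105·3/35·1/105 = 3/35
take √, sign -1: I = -0.08258890
No selection rule forces the value: the integral is nonzero (none).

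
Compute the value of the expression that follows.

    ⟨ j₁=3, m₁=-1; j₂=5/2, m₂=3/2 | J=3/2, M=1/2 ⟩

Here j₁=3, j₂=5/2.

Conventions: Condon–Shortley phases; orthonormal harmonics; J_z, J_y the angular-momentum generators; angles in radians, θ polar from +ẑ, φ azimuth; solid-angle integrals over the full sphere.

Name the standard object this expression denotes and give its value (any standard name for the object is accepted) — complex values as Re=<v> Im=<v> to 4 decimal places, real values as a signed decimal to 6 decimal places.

This is a Clebsch–Gordan (vector-coupling) coefficient.
√[4·4!2!1!/8! · 2!4!4!1!2!1!] = √(384/35)
  +(−1)^3/∏(3,1,1,1,1,0)! = -1/6  (running -1/6)
  +(−1)^4/∏(4,0,0,0,2,1)! = 1/48  (running -7/48)
⟨..|..⟩ = √(384/35)·(-7/48) = -0.483046

Clebsch–Gordan coefficient, −√(7/30) ≈ -0.483046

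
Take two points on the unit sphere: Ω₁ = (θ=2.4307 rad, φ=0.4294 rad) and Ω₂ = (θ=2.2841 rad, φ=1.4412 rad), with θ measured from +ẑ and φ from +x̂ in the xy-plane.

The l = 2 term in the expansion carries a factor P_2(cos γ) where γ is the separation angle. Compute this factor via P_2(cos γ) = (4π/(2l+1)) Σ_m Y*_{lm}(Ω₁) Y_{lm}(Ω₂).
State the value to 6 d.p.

Addition theorem: P_2(cos γ) = (4π/5) Σ_m Y*_{lm}(Ω₁) Y_{lm}(Ω₂), m = −2…2:
  m=-2: Y*=0.10745 + 0.12451j  Y=-0.21351 - 0.05661j  product -0.01589 - 0.03267j
  m=-1: Y*=-0.34731 - 0.15903j  Y=-0.04940 + 0.37906j  product 0.07744 - 0.12380j
  m=+0: Y*=0.22793 + 0.00000j  Y=0.08972 + 0.00000j  product 0.02045 + 0.00000j
  m=+1: Y*=0.34731 - 0.15903j  Y=0.04940 + 0.37906j  product 0.07744 + 0.12380j
  m=+2: Y*=0.10745 - 0.12451j  Y=-0.21351 + 0.05661j  product -0.01589 + 0.03267j
Total Σ_m = 0.14355 + 0.00000j. Multiply by 2.513274: 0.36077 + 0.00000j. P_2(cos γ) = 0.360769

0.360769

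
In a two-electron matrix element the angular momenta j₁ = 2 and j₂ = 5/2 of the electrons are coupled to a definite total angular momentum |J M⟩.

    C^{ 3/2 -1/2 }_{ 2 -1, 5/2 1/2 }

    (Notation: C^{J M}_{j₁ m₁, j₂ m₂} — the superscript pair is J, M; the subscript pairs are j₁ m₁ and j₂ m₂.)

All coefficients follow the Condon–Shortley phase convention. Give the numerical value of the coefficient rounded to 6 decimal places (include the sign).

√[4·3!1!2!/7! · 1!3!3!2!1!2!] = √(48/35)
  +(−1)^2/∏(2,1,1,1,0,1)! = 1/2  (running 1/2)
  +(−1)^3/∏(3,0,0,0,1,2)! = -1/12  (running 5/12)
⟨..|..⟩ = √(48/35)·(5/12) = +0.487950

+0.487950  (= +√(5/21))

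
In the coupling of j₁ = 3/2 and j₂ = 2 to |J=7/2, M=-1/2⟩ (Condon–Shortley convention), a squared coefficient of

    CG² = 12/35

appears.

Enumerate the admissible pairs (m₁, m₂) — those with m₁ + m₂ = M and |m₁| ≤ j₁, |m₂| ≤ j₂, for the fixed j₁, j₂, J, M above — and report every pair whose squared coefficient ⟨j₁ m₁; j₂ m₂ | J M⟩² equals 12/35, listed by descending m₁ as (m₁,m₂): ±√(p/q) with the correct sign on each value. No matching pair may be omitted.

Admissible pairs with m₁+m₂ = M = -1/2: (-3/2,1), (-1/2,0), (1/2,-1), (3/2,-2)
  (m₁,m₂)=(3/2,-2): CG² = 1/35, CG = +√(1/35)
  (m₁,m₂)=(1/2,-1): CG² = 12/35, CG = +√(12/35)   ← matches the target
  (m₁,m₂)=(-1/2,0): CG² = 18/35, CG = +√(18/35)
  (m₁,m₂)=(-3/2,1): CG² = 4/35, CG = +√(4/35)
Pairs with CG² = 12/35: (1/2,-1): +√(12/35)

(1/2,-1): +√(12/35)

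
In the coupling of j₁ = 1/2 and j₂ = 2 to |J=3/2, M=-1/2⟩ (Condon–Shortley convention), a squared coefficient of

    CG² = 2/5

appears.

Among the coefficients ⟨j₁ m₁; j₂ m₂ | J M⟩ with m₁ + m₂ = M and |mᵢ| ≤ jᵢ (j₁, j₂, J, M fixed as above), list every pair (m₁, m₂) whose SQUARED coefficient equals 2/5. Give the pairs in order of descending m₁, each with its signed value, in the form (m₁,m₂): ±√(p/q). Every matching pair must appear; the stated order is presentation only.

Admissible pairs with m₁+m₂ = M = -1/2: (-1/2,0), (1/2,-1)
  (m₁,m₂)=(1/2,-1): CG² = 3/5, CG = +√(3/5)
  (m₁,m₂)=(-1/2,0): CG² = 2/5, CG = −√(2/5)   ← matches the target
Pairs with CG² = 2/5: (-1/2,0): −√(2/5)

(-1/2,0): −√(2/5)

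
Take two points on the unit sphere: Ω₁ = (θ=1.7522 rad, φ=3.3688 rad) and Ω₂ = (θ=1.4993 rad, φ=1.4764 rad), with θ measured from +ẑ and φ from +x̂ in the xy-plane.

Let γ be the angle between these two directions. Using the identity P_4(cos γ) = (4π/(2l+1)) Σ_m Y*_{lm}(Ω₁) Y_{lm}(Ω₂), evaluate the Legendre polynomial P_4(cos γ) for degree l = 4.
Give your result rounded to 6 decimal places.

0.031395

Addition theorem: P_4(cos γ) = (4π/9) Σ_m Y*_{lm}(Ω₁) Y_{lm}(Ω₂), m = −4…4:
  m=-4: Y*=(0.254593, 0.326710)  Y=(0.407172, 0.161491)  product (0.050902, 0.174142)
  m=-3: Y*=(0.166865, 0.135386)  Y=(-0.024793, 0.085196)  product (-0.015671, 0.010860)
  m=-2: Y*=(-0.224539, -0.109690)  Y=(0.315225, 0.060229)  product (-0.064174, -0.048101)
  m=-1: Y*=(-0.226740, -0.052422)  Y=(-0.009418, 0.099478)  product (0.007350, -0.022062)
  m=+0: Y*=(0.217986, -0.000000)  Y=(0.301258, 0.000000)  product (0.065670, 0.000000)
  m=+1: Y*=(0.226740, -0.052422)  Y=(0.009418, 0.099478)  product (0.007350, 0.022062)
  m=+2: Y*=(-0.224539, 0.109690)  Y=(0.315225, -0.060229)  product (-0.064174, 0.048101)
  m=+3: Y*=(-0.166865, 0.135386)  Y=(0.024793, 0.085196)  product (-0.015671, -0.010860)
  m=+4: Y*=(0.254593, -0.326710)  Y=(0.407172, -0.161491)  product (0.050902, -0.174142)
Accumulated sum (0.022485, 0.000000); after 4π/(2l+1) scaling, (0.031395, 0.000000) ⇒ P_4 = 0.031395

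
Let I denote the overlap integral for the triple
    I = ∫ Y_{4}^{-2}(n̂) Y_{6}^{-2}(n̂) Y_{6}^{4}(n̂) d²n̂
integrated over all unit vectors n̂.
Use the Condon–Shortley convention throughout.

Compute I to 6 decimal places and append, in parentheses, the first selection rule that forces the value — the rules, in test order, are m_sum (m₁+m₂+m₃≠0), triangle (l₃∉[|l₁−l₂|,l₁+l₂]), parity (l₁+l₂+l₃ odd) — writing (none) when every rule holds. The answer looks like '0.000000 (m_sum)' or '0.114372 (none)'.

0.060095 (none)

m-sum 0 ✓  L=16 even ✓  2≤6≤10 ✓
Π(2lᵢ+1) = 9×13×13 = 1521
triangle coeff Δ(4,6,6) = 1/15315300
Σ_t [0,4]: t=0:+1/829440 t=1:−1/25920 t=2:+1/9216 t=3:−1/25920 t=4:+1/829440 = 7/207360
(3j)²=28/2431 [(4 6 6; 0 0 0)], sign=+1
Σ_t [2,4]: t=2:+1/138240 t=3:−1/181440 t=4:+1/3870720 = 23/11612160
(3j)²=529/204204 [(4 6 6; -2 -2 4)], sign=+1
⇒ 4πI² = 1587/34969
I = (+1)√(1587/34969/(4π)) = 0.06009550
No selection rule forces the value: the integral is nonzero (none).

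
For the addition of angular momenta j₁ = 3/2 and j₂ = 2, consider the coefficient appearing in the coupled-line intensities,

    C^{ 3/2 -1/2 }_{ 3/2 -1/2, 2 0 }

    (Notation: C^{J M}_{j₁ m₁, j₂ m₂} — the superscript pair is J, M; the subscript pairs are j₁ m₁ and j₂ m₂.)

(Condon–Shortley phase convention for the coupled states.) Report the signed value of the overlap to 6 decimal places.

−√(1/5) ≈ -0.447214

√[4·2!1!2!/6! · 1!2!2!2!1!2!] = √(16/45)
  +(−1)^1/∏(1,1,1,1,0,1)! = -1  (running -1)
  +(−1)^2/∏(2,0,0,0,1,2)! = 1/4  (running -3/4)
⟨..|..⟩ = √(16/45)·(-3/4) = -0.447214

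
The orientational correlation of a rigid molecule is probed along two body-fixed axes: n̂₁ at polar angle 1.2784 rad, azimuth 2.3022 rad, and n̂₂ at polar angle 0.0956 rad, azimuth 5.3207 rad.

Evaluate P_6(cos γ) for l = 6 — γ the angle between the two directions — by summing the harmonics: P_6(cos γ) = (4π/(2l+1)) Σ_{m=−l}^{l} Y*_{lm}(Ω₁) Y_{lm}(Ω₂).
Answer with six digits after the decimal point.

-0.088190

Summing Y*_{l m}(θ₁,φ₁)·Y_{l m}(θ₂,φ₂) over m ∈ [−6, 6]; prefactor 4π/(2·6+1) = 0.966644:
  [-6]  conj(Y_{6,-6})(Ω₁) = 0.11855 + 0.35303j ; Y_{6,-6}(Ω₂) = 0.00000 - 0.00000j ; Δ = 0.00000 + 0.00000j
  [-5]  conj(Y_{6,-5})(Ω₁) = 0.19141 - 0.33788j ; Y_{6,-5}(Ω₂) = 0.00000 - 0.00001j ; Δ = -0.00000 - 0.00000j
  [-4]  conj(Y_{6,-4})(Ω₁) = 0.02521 - 0.00553j ; Y_{6,-4}(Ω₂) = -0.00022 - 0.00019j ; Δ = -0.00001 - 0.00000j
  [-3]  conj(Y_{6,-3})(Ω₁) = -0.27920 - 0.20077j ; Y_{6,-3}(Ω₂) = -0.00431 + 0.00112j ; Δ = 0.00143 + 0.00055j
  [-2]  conj(Y_{6,-2})(Ω₁) = 0.00862 + 0.07949j ; Y_{6,-2}(Ω₂) = -0.01602 + 0.04332j ; Δ = -0.00358 - 0.00090j
  [-1]  conj(Y_{6,-1})(Ω₁) = -0.20774 + 0.23147j ; Y_{6,-1}(Ω₂) = 0.17169 + 0.24654j ; Δ = -0.09273 - 0.01147j
  [+0]  conj(Y_{6,0})(Ω₁) = 0.10693 + 0.00000j ; Y_{6,0}(Ω₂) = 0.92178 + 0.00000j ; Δ = 0.09856 + 0.00000j
  [+1]  conj(Y_{6,1})(Ω₁) = 0.20774 + 0.23147j ; Y_{6,1}(Ω₂) = -0.17169 + 0.24654j ; Δ = -0.09273 + 0.01147j
  [+2]  conj(Y_{6,2})(Ω₁) = 0.00862 - 0.07949j ; Y_{6,2}(Ω₂) = -0.01602 - 0.04332j ; Δ = -0.00358 + 0.00090j
  [+3]  conj(Y_{6,3})(Ω₁) = 0.27920 - 0.20077j ; Y_{6,3}(Ω₂) = 0.00431 + 0.00112j ; Δ = 0.00143 - 0.00055j
  [+4]  conj(Y_{6,4})(Ω₁) = 0.02521 + 0.00553j ; Y_{6,4}(Ω₂) = -0.00022 + 0.00019j ; Δ = -0.00001 + 0.00000j
  [+5]  conj(Y_{6,5})(Ω₁) = -0.19141 - 0.33788j ; Y_{6,5}(Ω₂) = -0.00000 - 0.00001j ; Δ = -0.00000 + 0.00000j
  [+6]  conj(Y_{6,6})(Ω₁) = 0.11855 - 0.35303j ; Y_{6,6}(Ω₂) = 0.00000 + 0.00000j ; Δ = 0.00000 - 0.00000j
Total Σ_m = -0.09123 - 0.00000j. Multiply by 0.966644: -0.08819 - 0.00000j. P_6(cos γ) = -0.088190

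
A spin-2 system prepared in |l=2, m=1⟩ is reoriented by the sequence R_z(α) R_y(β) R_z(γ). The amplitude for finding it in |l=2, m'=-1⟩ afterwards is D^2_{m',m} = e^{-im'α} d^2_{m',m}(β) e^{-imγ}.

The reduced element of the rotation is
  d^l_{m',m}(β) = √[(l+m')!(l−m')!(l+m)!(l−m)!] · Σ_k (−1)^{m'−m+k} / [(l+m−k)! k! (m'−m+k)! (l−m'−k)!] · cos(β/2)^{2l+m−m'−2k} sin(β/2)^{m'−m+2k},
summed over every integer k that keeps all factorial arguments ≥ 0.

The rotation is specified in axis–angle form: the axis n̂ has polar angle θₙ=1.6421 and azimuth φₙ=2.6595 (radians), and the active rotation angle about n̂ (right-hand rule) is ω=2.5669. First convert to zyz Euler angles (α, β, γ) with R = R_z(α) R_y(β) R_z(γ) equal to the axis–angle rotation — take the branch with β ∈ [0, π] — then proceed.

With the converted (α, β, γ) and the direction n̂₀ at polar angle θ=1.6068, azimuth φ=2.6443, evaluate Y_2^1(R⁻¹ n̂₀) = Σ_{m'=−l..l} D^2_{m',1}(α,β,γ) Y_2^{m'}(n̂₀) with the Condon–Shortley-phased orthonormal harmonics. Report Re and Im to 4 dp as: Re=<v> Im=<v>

Axis–angle → zyz. n̂ = (sinθₙcosφₙ, sinθₙsinφₙ, cosθₙ) = (-0.883775, +0.462456, -0.071243), ω = 2.5669.
R = I cosω + sinω [n̂]ₓ + (1−cosω) n̂n̂ᵀ gives
  R = [+0.597288, -0.713034, +0.367192; -0.790486, -0.445983, +0.419799; -0.135569, -0.541001, -0.830024]
β = atan2(√(R₁₃²+R₂₃²), R₃₃) = 2.549946; α = atan2(R₂₃, R₁₃) mod 2π = 0.852144; γ = atan2(R₃₂, −R₃₁) mod 2π = 4.957922
Need the full column D^2_{m',1} for m'=−2..2 at α=0.8521, β=2.5499, γ=4.9579.
cos(β/2)=0.291527, sin(β/2)=0.956562
d^2_{-2,1}: single k=3 term ⇒ +0.510328;  D = -0.507128+0.057058i
d^2_{-1,1}: k∈[2..3] ⇒ +0.233296 -0.837247 = -0.603951;  D = +0.344304-0.496197i
d^2_{0,1}: k∈[1..2] ⇒ +0.058053 -0.625022 = -0.566968;  D = -0.137815-0.549964i
d^2_{1,1}: k∈[0..1] ⇒ +0.007223 -0.233296 = -0.226073;  D = -0.201239-0.103013i
d^2_{2,1}: single k=0 term ⇒ -0.047400;  D = -0.044036+0.017539i
Y_2^{m'}(θ=1.6068,φ=2.6443) and Σ D·Y over m':
  (-0.5071+0.0571i)·(+0.2102+0.3235i)  (+0.3443-0.4962i)·(+0.0244+0.0133i)  (-0.1378-0.5500i)·(-0.3142+0.0000i)  (-0.2012-0.1030i)·(-0.0244+0.0133i)  (-0.0440+0.0175i)·(+0.2102-0.3235i)
Y_2^1(R⁻¹ n̂) = -0.064067+0.030950i

Re=-0.0641 Im=0.0309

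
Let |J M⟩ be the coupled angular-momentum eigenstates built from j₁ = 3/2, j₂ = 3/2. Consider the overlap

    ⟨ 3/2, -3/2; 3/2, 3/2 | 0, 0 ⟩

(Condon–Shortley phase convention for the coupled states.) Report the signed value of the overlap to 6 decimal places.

√[1·3!0!0!/4! · 0!3!3!0!0!0!] = √(9)
  +(−1)^3/∏(3,0,0,0,0,0)! = -1/6  (running -1/6)
⟨..|..⟩ = √(9)·(-1/6) = -0.500000

−√(1/4) ≈ -0.500000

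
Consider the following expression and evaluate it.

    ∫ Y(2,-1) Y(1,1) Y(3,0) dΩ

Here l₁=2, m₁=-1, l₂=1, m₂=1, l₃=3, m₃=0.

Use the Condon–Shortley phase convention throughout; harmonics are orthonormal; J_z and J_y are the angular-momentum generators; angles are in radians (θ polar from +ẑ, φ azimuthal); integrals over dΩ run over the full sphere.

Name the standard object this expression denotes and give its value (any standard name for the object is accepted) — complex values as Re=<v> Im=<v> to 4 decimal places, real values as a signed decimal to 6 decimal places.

This is a Gaunt coefficient — the integral of a triple product of spherical harmonics over the sphere.
Rules hold: Σm=0, L=6 even, 1≤3≤3.
N = 5·3·7 = 105
Δ = 0!·4!·2!/7! = 1/105
Racah Σ t=0..0: t=0:+1/4 = 1/4
⇒ 3j(2 1 3; 0 0 0)² = 3/35, sgn -1
Racah Σ t=0..0: t=0:+1/12 = 1/12
⇒ 3j(2 1 3; -1 1 0)² = 1/35, sgn -1
4πI² = N·(3j₀)²·(3jₘ)² = 9/35
I = +1·√(0.257143/4π) = 0.14304817

Gaunt coefficient, +0.143048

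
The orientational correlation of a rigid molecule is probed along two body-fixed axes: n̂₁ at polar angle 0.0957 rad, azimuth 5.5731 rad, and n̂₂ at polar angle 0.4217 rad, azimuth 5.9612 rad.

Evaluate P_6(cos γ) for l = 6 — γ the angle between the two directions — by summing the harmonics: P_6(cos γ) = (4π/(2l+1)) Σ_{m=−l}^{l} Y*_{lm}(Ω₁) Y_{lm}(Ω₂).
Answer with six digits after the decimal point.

Expand P_6 via completeness: Σ_{m} conj(Y_{6,m}) at Ω₁ times Y_{6,m} at Ω₂ —
  m=-6: (-0.00000 + 0.00000j) × (-0.00080 + 0.00213j) = -0.00000 - 0.00000j  (running Σ = -0.00000 - 0.00000j)
  m=-5: (-0.00001 + 0.00001j) × (-0.00069 + 0.01753j) = -0.00000 - 0.00000j  (running Σ = -0.00000 - 0.00000j)
  m=-4: (-0.00028 - 0.00009j) × (0.02280 + 0.07844j) = 0.00000 - 0.00002j  (running Σ = 0.00000 - 0.00002j)
  m=-3: (-0.00237 - 0.00379j) × (0.14269 + 0.20642j) = 0.00044 - 0.00103j  (running Σ = 0.00044 - 0.00105j)
  m=-2: (0.00695 - 0.04576j) × (0.38770 + 0.29106j) = 0.01601 - 0.01572j  (running Σ = 0.01646 - 0.01677j)
  m=-1: (0.22803 - 0.19603j) × (0.42251 + 0.14095j) = 0.12398 - 0.05069j  (running Σ = 0.14043 - 0.06746j)
  m=0: (0.92159 + 0.00000j) × (-0.16671 + 0.00000j) = -0.15364 + 0.00000j  (running Σ = -0.01321 - 0.06746j)
  m=1: (-0.22803 - 0.19603j) × (-0.42251 + 0.14095j) = 0.12398 + 0.05069j  (running Σ = 0.11077 - 0.01677j)
  m=2: (0.00695 + 0.04576j) × (0.38770 - 0.29106j) = 0.01601 + 0.01572j  (running Σ = 0.12678 - 0.00105j)
  m=3: (0.00237 - 0.00379j) × (-0.14269 + 0.20642j) = 0.00044 + 0.00103j  (running Σ = 0.12722 - 0.00002j)
  m=4: (-0.00028 + 0.00009j) × (0.02280 - 0.07844j) = 0.00000 + 0.00002j  (running Σ = 0.12723 - 0.00000j)
  m=5: (0.00001 + 0.00001j) × (0.00069 + 0.01753j) = -0.00000 + 0.00000j  (running Σ = 0.12723 - 0.00000j)
  m=6: (-0.00000 - 0.00000j) × (-0.00080 - 0.00213j) = -0.00000 + 0.00000j  (running Σ = 0.12723 + 0.00000j)
Total Σ_m = 0.12723 + 0.00000j. Multiply by 0.966644: 0.12298 + 0.00000j. P_6(cos γ) = 0.122981

0.122981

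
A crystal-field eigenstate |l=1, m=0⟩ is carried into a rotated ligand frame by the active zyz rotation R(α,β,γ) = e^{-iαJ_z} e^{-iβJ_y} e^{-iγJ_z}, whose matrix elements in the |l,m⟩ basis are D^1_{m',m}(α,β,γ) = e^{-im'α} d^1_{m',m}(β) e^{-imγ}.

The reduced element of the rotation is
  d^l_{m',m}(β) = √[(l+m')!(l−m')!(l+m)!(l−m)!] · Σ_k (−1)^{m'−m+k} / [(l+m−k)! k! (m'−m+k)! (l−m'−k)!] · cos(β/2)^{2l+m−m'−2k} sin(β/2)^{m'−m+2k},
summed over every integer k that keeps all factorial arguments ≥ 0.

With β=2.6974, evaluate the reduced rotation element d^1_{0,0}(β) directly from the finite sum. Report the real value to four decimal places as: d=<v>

d^1_{0,0}(β=2.6974) via the finite sum:
Half-angle: c=0.220275, s=0.975438. N=√(1·1·1·1)=1.000000
The bounds max(0,m−m')=0 and min(l+m,l−m')=1 give 2 terms
  k=0: (−1)^0·1.0000/(1)·0.2203^2·0.9754^0 = +0.048521
  k=1: (−1)^1·1.0000/(1)·0.2203^0·0.9754^2 = -0.951479
d^1_{0,0}(2.6974) = +0.048521 -0.951479 = -0.902958

d=-0.9030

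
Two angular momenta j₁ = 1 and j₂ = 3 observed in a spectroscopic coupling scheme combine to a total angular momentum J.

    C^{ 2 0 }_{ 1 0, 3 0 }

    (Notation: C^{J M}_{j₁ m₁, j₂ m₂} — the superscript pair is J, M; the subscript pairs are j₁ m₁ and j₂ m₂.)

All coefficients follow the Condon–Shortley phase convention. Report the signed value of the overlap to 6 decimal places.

j₁+j₂−J=2  J+j₁−j₂=0  J−j₁+j₂=4  j₁+j₂+J+1=7
(j₁±m₁, j₂±m₂, J±M) = (1,1,3,3,2,2)
P² = 48/7
sum k=1..1:
  [1] −1/4 = -1/4
S = -1/4
C² = P²·S² = 3/7 ; C = -0.654654

-0.654654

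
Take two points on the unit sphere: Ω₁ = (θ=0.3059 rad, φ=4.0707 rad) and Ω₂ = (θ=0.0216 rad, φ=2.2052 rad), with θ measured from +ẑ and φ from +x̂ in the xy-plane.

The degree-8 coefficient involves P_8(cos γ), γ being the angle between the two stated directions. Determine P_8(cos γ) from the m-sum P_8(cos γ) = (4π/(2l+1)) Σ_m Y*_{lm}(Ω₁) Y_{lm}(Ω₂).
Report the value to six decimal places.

-0.125861

Addition theorem: P_8(cos γ) = (4π/17) Σ_m Y*_{lm}(Ω₁) Y_{lm}(Ω₂), m = −8…8:
  term(m=-8) = (-0.000000, 0.000000)   from Y*(Ω₁)=(0.000014, 0.000032), Y(Ω₂)=(0.000000, 0.000000)
  term(m=-7) = (0.000000, 0.000000)   from Y*(Ω₁)=(-0.000431, -0.000097), Y(Ω₂)=(-0.000000, -0.000000)
  term(m=-6) = (0.000000, -0.000000)   from Y*(Ω₁)=(0.002695, -0.002309), Y(Ω₂)=(0.000000, -0.000000)
  term(m=-5) = (-0.000000, 0.000000)   from Y*(Ω₁)=(0.001365, 0.020390), Y(Ω₂)=(0.000000, 0.000000)
  term(m=-4) = (0.000000, 0.000000)   from Y*(Ω₁)=(-0.072633, -0.047053), Y(Ω₂)=(-0.000002, -0.000002)
  term(m=-3) = (0.000029, -0.000024)   from Y*(Ω₁)=(0.247599, -0.091581), Y(Ω₂)=(0.000133, -0.000046)
  term(m=-2) = (-0.002135, -0.001428)   from Y*(Ω₁)=(-0.151618, 0.512911), Y(Ω₂)=(-0.001428, 0.004585)
  term(m=-1) = (-0.017060, 0.056203)   from Y*(Ω₁)=(-0.331202, -0.443275), Y(Ω₂)=(-0.062912, -0.085492)
  term(m=+0) = (-0.131935, -0.000000)   from Y*(Ω₁)=(-0.114392, -0.000000), Y(Ω₂)=(1.153359, 0.000000)
  term(m=+1) = (-0.017060, -0.056203)   from Y*(Ω₁)=(0.331202, -0.443275), Y(Ω₂)=(0.062912, -0.085492)
  term(m=+2) = (-0.002135, 0.001428)   from Y*(Ω₁)=(-0.151618, -0.512911), Y(Ω₂)=(-0.001428, -0.004585)
  term(m=+3) = (0.000029, 0.000024)   from Y*(Ω₁)=(-0.247599, -0.091581), Y(Ω₂)=(-0.000133, -0.000046)
  term(m=+4) = (0.000000, -0.000000)   from Y*(Ω₁)=(-0.072633, 0.047053), Y(Ω₂)=(-0.000002, 0.000002)
  term(m=+5) = (-0.000000, -0.000000)   from Y*(Ω₁)=(-0.001365, 0.020390), Y(Ω₂)=(-0.000000, 0.000000)
  term(m=+6) = (0.000000, 0.000000)   from Y*(Ω₁)=(0.002695, 0.002309), Y(Ω₂)=(0.000000, 0.000000)
  term(m=+7) = (0.000000, -0.000000)   from Y*(Ω₁)=(0.000431, -0.000097), Y(Ω₂)=(0.000000, -0.000000)
  term(m=+8) = (-0.000000, -0.000000)   from Y*(Ω₁)=(0.000014, -0.000032), Y(Ω₂)=(0.000000, -0.000000)
Accumulated sum (-0.170267, 0.000000); after 4π/(2l+1) scaling, (-0.125861, 0.000000) ⇒ P_8 = -0.125861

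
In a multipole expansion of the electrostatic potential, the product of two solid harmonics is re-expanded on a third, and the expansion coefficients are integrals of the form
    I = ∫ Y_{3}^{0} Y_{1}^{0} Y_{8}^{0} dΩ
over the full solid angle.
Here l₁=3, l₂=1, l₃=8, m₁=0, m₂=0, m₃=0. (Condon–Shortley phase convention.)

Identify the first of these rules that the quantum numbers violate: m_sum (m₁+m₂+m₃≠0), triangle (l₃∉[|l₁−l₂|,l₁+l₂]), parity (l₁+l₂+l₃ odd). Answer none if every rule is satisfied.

Σmᵢ = 0  ✓
l₃∈[|l₁−l₂|,l₁+l₂]=[2,4] required, l₃=8 fails  ✗
Σlᵢ = 12 ⇒ even

triangle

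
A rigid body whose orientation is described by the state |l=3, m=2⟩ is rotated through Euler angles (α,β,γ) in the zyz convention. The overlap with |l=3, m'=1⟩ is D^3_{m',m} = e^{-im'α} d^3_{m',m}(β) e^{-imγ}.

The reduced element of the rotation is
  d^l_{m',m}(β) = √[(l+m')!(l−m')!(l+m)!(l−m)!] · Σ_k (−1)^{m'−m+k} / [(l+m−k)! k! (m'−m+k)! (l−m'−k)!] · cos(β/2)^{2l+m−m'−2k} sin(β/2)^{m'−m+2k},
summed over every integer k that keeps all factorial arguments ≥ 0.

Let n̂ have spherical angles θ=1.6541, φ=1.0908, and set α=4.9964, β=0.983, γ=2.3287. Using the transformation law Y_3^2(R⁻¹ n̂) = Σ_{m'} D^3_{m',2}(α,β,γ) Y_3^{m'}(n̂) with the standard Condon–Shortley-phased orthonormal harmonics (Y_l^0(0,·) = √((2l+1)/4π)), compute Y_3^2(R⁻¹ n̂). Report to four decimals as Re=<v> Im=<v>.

Re=-0.3125 Im=0.2248

Need the full column D^3_{m',2} for m'=−3..3 at α=4.9964, β=0.9830, γ=2.3287.
cos(β/2)=0.881626, sin(β/2)=0.471949
d^3_{-3,2}: single k=5 term ⇒ +0.050563;  D = -0.031152-0.039827i
d^3_{-2,2}: k∈[4..5] ⇒ +0.192805 -0.011050 = +0.181755;  D = +0.106051-0.147608i
d^3_{-1,2}: k∈[3..4] ⇒ +0.455583 -0.065277 = +0.390307;  D = +0.368093+0.129794i
d^3_{0,2}: k∈[2..3] ⇒ +0.737035 -0.211207 = +0.525827;  D = -0.028900+0.525032i
d^3_{1,2}: k∈[1..2] ⇒ +0.794908 -0.455583 = +0.339324;  D = -0.330464+0.077035i
d^3_{2,2}: k∈[0..1] ⇒ +0.469576 -0.672818 = -0.203241;  D = +0.099755+0.177076i
d^3_{3,2}: single k=0 term ⇒ -0.615733;  D = -0.430289+0.440430i
Y_3^{m'}(θ=1.6541,φ=1.0908) and Σ D·Y over m':
  (-0.0312-0.0398i)·(-0.4094+0.0539i)  (+0.1061-0.1476i)·(+0.0484+0.0692i)  (+0.3681+0.1298i)·(-0.1436+0.2758i)  (-0.0289+0.5250i)·(+0.0921+0.0000i)  (-0.3305+0.0770i)·(+0.1436+0.2758i)  (+0.0998+0.1771i)·(+0.0484-0.0692i)  (-0.4303+0.4404i)·(+0.4094+0.0539i)
Y_3^2(R⁻¹ n̂) = -0.312534+0.224761i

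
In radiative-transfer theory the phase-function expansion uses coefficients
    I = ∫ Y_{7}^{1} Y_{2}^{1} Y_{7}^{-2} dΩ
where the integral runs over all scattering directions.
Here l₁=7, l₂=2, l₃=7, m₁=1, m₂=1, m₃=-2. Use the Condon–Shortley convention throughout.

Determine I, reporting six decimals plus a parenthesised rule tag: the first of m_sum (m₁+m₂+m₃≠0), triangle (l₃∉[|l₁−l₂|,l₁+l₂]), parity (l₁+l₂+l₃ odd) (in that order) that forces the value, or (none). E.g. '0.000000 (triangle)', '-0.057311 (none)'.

0.077064 (none)

Rules hold: Σm=0, L=16 even, 5≤7≤9.
N = 15·5·15 = 1125
Δ = 2!·12!·2!/17! = 1/185640
Racah Σ t=0..2: t=0:+1/2419200 t=1:−1/518400 t=2:+1/2419200 = -1/907200
⇒ 3j(7 2 7; 0 0 0)² = 56/3315, sgn +1
Racah Σ t=1..2: t=1:−1/1209600 t=2:+1/1935360 = -1/3225600
⇒ 3j(7 2 7; 1 1 -2)² = 243/61880, sgn +1
4πI² = N·(3j₀)²·(3jₘ)² = 3645/48841
I = +1·√(0.0746299/4π) = 0.07706400
No selection rule forces the value: the integral is nonzero (none).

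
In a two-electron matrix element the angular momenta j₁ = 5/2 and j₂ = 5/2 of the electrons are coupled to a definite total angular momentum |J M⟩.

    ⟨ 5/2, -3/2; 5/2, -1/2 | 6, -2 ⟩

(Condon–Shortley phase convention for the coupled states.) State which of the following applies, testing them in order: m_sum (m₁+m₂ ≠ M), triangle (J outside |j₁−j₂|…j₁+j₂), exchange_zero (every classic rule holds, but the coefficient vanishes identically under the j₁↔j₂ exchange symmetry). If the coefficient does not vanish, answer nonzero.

m-sum: m₁+m₂ = -3/2+(-1/2) = -2, M = -2  ✓
triangle: need |j₁−j₂| ≤ J ≤ j₁+j₂, i.e. J ∈ [0, 5]; J = 6 is outside ✗ ⇒ coefficient is 0

triangle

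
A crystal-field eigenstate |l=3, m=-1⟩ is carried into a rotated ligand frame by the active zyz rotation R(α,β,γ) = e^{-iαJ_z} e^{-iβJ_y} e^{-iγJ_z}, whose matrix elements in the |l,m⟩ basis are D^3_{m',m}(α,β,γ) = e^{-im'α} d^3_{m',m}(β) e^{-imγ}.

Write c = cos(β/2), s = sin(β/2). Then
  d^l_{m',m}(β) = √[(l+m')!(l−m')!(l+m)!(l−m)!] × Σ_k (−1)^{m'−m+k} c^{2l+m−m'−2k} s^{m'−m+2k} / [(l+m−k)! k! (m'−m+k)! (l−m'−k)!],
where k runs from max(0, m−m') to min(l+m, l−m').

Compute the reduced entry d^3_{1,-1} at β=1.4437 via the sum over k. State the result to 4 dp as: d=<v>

d^3_{1,-1}(β=1.4437) via the finite sum:
With c≡cos(β/2)=0.750585 and s≡sin(β/2)=0.660774, N=[24·2·2·24]^{1/2}=48.000000
Admissible k: 0..2 (factorial args all ≥0)
  k=0: (−1)^2·48.0000/(8)·0.7506^4·0.6608^2 = +0.831488
  k=1: (−1)^3·48.0000/(6)·0.7506^2·0.6608^4 = -0.859215
  k=2: (−1)^4·48.0000/(48)·0.7506^0·0.6608^6 = +0.083238
d^3_{1,-1}(1.4437) = +0.831488 -0.859215 +0.083238 = +0.055511

d=0.0555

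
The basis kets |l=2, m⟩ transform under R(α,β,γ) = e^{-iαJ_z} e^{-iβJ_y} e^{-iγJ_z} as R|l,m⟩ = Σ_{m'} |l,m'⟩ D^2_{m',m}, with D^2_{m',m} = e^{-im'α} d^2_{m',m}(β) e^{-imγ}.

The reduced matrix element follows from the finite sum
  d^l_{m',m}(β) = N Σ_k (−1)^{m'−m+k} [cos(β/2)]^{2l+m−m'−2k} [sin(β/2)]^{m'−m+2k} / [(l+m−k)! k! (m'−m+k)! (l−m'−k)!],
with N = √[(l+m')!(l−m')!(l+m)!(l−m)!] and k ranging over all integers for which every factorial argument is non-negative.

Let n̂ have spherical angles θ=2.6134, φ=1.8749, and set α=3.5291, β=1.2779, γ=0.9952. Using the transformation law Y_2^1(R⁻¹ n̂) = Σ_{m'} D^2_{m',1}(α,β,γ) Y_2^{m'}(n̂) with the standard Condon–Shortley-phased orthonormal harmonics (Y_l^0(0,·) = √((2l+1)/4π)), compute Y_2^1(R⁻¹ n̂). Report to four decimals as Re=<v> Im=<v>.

Need the full column D^2_{m',1} for m'=−2..2 at α=3.5291, β=1.2779, γ=0.9952.
cos(β/2)=0.802722, sin(β/2)=0.596353
d^2_{-2,1}: single k=3 term ⇒ +0.340491;  D = +0.332270-0.074367i
d^2_{-1,1}: k∈[2..3] ⇒ +0.687478 -0.126478 = +0.561000;  D = -0.460563+0.320317i
d^2_{0,1}: k∈[1..2] ⇒ +0.755571 -0.417014 = +0.338556;  D = +0.184288-0.284004i
d^2_{1,1}: k∈[0..1] ⇒ +0.415204 -0.687478 = -0.272274;  D = +0.050910-0.267472i
d^2_{2,1}: single k=0 term ⇒ -0.616921;  D = +0.122212+0.604695i
Y_2^{m'}(θ=2.6134,φ=1.8749) and Σ D·Y over m':
  (+0.3323-0.0744i)·(-0.0805+0.0561i)  (-0.4606+0.3203i)·(+0.1007+0.3209i)  (+0.1843-0.2840i)·(+0.3905+0.0000i)  (+0.0509-0.2675i)·(-0.1007+0.3209i)  (+0.1222+0.6047i)·(-0.0805-0.0561i)
Y_2^1(R⁻¹ n̂) = +0.004974-0.214068i

Re=0.0050 Im=-0.2141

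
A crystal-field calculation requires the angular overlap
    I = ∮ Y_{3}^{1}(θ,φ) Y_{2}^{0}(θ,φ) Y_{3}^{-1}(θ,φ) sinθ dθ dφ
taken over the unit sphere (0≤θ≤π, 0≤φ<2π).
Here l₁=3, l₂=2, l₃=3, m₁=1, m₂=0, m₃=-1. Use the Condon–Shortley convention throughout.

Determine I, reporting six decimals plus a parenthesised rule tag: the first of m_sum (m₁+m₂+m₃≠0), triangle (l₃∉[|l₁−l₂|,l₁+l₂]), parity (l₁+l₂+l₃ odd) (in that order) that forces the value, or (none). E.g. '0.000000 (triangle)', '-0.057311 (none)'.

Rules hold: Σm=0, L=8 even, 1≤3≤5.
N = 7·5·7 = 245
Δ = 2!·4!·2!/9! = 1/3780
Racah Σ t=0..2: t=0:+1/24 t=1:−1/4 t=2:+1/24 = -1/6
⇒ 3j(3 2 3; 0 0 0)² = 4/105, sgn +1
Racah Σ t=0..2: t=0:+1/16 t=1:−1/6 t=2:+1/96 = -3/32
⇒ 3j(3 2 3; 1 0 -1)² = 3/140, sgn -1
4πI² = N·(3j₀)²·(3jₘ)² = 1/5
I = -1·√(0.2/4π) = -0.12615663
No selection rule forces the value: the integral is nonzero (none).

-0.126157 (none)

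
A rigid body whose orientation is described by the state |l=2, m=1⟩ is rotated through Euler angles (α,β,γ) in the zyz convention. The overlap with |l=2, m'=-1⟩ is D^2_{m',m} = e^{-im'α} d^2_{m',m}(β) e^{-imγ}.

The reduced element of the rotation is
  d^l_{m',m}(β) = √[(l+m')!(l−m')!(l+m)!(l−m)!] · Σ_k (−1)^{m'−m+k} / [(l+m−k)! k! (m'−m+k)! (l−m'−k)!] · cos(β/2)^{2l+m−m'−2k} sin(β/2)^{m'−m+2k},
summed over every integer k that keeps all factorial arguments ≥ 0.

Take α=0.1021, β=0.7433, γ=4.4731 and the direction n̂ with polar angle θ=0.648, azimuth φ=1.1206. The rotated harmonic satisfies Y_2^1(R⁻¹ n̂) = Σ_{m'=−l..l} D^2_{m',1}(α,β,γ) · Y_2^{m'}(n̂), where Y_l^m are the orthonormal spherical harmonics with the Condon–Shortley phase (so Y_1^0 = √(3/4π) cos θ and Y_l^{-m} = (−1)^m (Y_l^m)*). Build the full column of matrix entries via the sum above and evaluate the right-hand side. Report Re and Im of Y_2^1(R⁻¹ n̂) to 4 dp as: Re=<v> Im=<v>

Need the full column D^2_{m',1} for m'=−2..2 at α=0.1021, β=0.7433, γ=4.4731.
cos(β/2)=0.931729, sin(β/2)=0.363153
d^2_{-2,1}: single k=3 term ⇒ +0.089246;  D = -0.038295+0.080613i
d^2_{-1,1}: k∈[2..3] ⇒ +0.343464 -0.017392 = +0.326071;  D = -0.109167+0.307254i
d^2_{0,1}: k∈[1..2] ⇒ +0.719507 -0.109304 = +0.610203;  D = -0.144625+0.592816i
d^2_{1,1}: k∈[0..1] ⇒ +0.753632 -0.343464 = +0.410168;  D = -0.056094+0.406314i
d^2_{2,1}: single k=0 term ⇒ -0.587475;  D = +0.020610-0.587113i
Y_2^{m'}(θ=0.648,φ=1.1206) and Σ D·Y over m':
  (-0.0383+0.0806i)·(-0.0874-0.1103i)  (-0.1092+0.3073i)·(+0.1618-0.3347i)  (-0.1446+0.5928i)·(+0.2861+0.0000i)  (-0.0561+0.4063i)·(-0.1618-0.3347i)  (+0.0206-0.5871i)·(-0.0874+0.1103i)
Y_2^1(R⁻¹ n̂) = +0.264077+0.259661i

Re=0.2641 Im=0.2597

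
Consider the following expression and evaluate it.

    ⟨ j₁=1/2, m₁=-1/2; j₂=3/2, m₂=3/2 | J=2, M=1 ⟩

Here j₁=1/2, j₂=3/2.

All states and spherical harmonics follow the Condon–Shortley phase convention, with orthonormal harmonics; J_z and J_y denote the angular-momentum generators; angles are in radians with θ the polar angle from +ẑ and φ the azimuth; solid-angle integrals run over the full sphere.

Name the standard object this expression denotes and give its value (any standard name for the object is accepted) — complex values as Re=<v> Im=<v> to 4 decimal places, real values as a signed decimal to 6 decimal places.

Clebsch–Gordan coefficient, +√(1/4) ≈ +0.500000

This is a Clebsch–Gordan (vector-coupling) coefficient.
j₁+j₂−J=0  J+j₁−j₂=1  J−j₁+j₂=3  j₁+j₂+J+1=5
(j₁±m₁, j₂±m₂, J±M) = (0,1,3,0,3,1)
P² = 9
sum k=0..0:
  [0] +1/6 = 1/6
S = 1/6
C² = P²·S² = 1/4 ; C = +0.500000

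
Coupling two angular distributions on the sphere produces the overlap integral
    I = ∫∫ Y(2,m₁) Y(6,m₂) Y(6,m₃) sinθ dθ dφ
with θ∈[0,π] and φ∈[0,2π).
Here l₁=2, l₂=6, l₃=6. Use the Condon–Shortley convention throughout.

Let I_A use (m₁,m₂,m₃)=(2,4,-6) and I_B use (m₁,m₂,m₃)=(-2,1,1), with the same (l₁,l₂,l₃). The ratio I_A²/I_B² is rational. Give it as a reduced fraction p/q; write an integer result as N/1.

Same 2,6,6: normalisation and zero-m 3j drop out of the ratio.
A: Δ: 2! 2! 10! / 15! → 1/90090; sum: t=0:+1/14515200 = 1/14515200; 3j²(2 6 6; 2 4 -6) = Δ·Π!·Σ² = 2/455  (sign +1)
B: Δ: 2! 2! 10! / 15! → 1/90090; sum: t=2:+1/57600 = 1/57600; 3j²(2 6 6; -2 1 1) = Δ·Π!·Σ² = 21/715  (sign -1)
I_A²/I_B² = (2/455)/(21/715) = 22/147

22/147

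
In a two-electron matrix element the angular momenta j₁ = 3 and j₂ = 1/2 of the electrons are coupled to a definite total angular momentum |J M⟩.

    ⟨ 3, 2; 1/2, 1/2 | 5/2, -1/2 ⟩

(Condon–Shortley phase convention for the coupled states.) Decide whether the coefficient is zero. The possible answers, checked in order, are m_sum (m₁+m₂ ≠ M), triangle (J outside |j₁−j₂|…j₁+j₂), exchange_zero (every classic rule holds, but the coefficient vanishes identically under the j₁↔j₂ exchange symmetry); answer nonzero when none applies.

m_sum

m-sum: m₁+m₂ = 2+1/2 = 5/2, M = -1/2  ✗ ⇒ coefficient is 0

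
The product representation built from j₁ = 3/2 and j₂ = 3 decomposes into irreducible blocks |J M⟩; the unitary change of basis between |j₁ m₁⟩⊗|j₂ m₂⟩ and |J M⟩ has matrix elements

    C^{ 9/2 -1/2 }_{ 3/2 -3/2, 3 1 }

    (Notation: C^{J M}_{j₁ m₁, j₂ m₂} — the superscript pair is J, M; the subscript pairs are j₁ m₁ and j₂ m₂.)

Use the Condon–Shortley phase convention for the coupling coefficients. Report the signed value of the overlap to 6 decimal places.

triangle: 0!·3!·6!/10! = 4320/3628800
(j±m)!: 0!·3!·4!·2!·4!·5! = 829440
prefactor² = (2J+1)·Δ·N² = 69120/7
  k=0: +1/(0!·0!·3!·4!·0!·2!) = 1/288
Σ = 1/288  ⇒  CG² = 69120/7·(1/288)² = 5/42
CG = +√(5/42) = +0.345033

+0.345033  (= +√(5/42))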